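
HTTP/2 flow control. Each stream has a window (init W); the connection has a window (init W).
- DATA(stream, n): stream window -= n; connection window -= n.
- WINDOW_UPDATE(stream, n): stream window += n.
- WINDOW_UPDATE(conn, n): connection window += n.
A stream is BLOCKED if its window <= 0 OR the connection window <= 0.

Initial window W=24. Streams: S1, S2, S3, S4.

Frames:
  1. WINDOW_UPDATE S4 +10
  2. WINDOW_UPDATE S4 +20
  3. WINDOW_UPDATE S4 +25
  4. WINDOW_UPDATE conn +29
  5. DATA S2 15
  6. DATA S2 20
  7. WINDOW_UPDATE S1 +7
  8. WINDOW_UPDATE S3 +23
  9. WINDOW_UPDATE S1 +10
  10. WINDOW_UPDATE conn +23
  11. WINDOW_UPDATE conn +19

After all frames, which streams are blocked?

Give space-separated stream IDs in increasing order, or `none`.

Answer: S2

Derivation:
Op 1: conn=24 S1=24 S2=24 S3=24 S4=34 blocked=[]
Op 2: conn=24 S1=24 S2=24 S3=24 S4=54 blocked=[]
Op 3: conn=24 S1=24 S2=24 S3=24 S4=79 blocked=[]
Op 4: conn=53 S1=24 S2=24 S3=24 S4=79 blocked=[]
Op 5: conn=38 S1=24 S2=9 S3=24 S4=79 blocked=[]
Op 6: conn=18 S1=24 S2=-11 S3=24 S4=79 blocked=[2]
Op 7: conn=18 S1=31 S2=-11 S3=24 S4=79 blocked=[2]
Op 8: conn=18 S1=31 S2=-11 S3=47 S4=79 blocked=[2]
Op 9: conn=18 S1=41 S2=-11 S3=47 S4=79 blocked=[2]
Op 10: conn=41 S1=41 S2=-11 S3=47 S4=79 blocked=[2]
Op 11: conn=60 S1=41 S2=-11 S3=47 S4=79 blocked=[2]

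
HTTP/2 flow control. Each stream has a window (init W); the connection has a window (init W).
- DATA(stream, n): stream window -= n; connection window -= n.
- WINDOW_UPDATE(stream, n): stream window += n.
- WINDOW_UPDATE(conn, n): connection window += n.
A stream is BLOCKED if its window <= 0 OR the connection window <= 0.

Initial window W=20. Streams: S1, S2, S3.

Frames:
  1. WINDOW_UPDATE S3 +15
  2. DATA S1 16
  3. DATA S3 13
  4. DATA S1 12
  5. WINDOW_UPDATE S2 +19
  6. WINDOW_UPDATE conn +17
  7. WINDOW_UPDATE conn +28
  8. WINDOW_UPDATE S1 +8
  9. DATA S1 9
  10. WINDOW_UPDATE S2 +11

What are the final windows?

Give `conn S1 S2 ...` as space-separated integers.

Op 1: conn=20 S1=20 S2=20 S3=35 blocked=[]
Op 2: conn=4 S1=4 S2=20 S3=35 blocked=[]
Op 3: conn=-9 S1=4 S2=20 S3=22 blocked=[1, 2, 3]
Op 4: conn=-21 S1=-8 S2=20 S3=22 blocked=[1, 2, 3]
Op 5: conn=-21 S1=-8 S2=39 S3=22 blocked=[1, 2, 3]
Op 6: conn=-4 S1=-8 S2=39 S3=22 blocked=[1, 2, 3]
Op 7: conn=24 S1=-8 S2=39 S3=22 blocked=[1]
Op 8: conn=24 S1=0 S2=39 S3=22 blocked=[1]
Op 9: conn=15 S1=-9 S2=39 S3=22 blocked=[1]
Op 10: conn=15 S1=-9 S2=50 S3=22 blocked=[1]

Answer: 15 -9 50 22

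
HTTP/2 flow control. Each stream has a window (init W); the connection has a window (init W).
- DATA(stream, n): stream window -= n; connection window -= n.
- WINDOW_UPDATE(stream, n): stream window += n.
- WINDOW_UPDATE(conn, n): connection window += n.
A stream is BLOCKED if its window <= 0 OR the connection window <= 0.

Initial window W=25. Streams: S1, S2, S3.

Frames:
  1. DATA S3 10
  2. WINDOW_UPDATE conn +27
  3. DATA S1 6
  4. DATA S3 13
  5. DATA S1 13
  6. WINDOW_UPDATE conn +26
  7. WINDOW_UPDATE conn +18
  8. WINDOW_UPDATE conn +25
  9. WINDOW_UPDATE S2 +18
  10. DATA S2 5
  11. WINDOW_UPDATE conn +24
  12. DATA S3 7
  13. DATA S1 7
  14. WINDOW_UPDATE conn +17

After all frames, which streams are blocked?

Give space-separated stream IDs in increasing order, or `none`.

Answer: S1 S3

Derivation:
Op 1: conn=15 S1=25 S2=25 S3=15 blocked=[]
Op 2: conn=42 S1=25 S2=25 S3=15 blocked=[]
Op 3: conn=36 S1=19 S2=25 S3=15 blocked=[]
Op 4: conn=23 S1=19 S2=25 S3=2 blocked=[]
Op 5: conn=10 S1=6 S2=25 S3=2 blocked=[]
Op 6: conn=36 S1=6 S2=25 S3=2 blocked=[]
Op 7: conn=54 S1=6 S2=25 S3=2 blocked=[]
Op 8: conn=79 S1=6 S2=25 S3=2 blocked=[]
Op 9: conn=79 S1=6 S2=43 S3=2 blocked=[]
Op 10: conn=74 S1=6 S2=38 S3=2 blocked=[]
Op 11: conn=98 S1=6 S2=38 S3=2 blocked=[]
Op 12: conn=91 S1=6 S2=38 S3=-5 blocked=[3]
Op 13: conn=84 S1=-1 S2=38 S3=-5 blocked=[1, 3]
Op 14: conn=101 S1=-1 S2=38 S3=-5 blocked=[1, 3]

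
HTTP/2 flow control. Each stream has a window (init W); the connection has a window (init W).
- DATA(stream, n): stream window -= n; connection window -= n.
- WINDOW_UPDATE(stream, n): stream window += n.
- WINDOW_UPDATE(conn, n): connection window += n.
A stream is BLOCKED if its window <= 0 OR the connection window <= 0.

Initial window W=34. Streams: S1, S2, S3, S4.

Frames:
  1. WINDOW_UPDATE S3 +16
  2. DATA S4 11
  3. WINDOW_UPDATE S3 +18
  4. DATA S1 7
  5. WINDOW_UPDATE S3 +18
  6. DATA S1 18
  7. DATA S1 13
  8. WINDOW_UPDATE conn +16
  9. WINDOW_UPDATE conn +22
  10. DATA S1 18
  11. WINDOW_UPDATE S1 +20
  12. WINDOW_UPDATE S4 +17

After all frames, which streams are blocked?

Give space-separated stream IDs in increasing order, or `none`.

Answer: S1

Derivation:
Op 1: conn=34 S1=34 S2=34 S3=50 S4=34 blocked=[]
Op 2: conn=23 S1=34 S2=34 S3=50 S4=23 blocked=[]
Op 3: conn=23 S1=34 S2=34 S3=68 S4=23 blocked=[]
Op 4: conn=16 S1=27 S2=34 S3=68 S4=23 blocked=[]
Op 5: conn=16 S1=27 S2=34 S3=86 S4=23 blocked=[]
Op 6: conn=-2 S1=9 S2=34 S3=86 S4=23 blocked=[1, 2, 3, 4]
Op 7: conn=-15 S1=-4 S2=34 S3=86 S4=23 blocked=[1, 2, 3, 4]
Op 8: conn=1 S1=-4 S2=34 S3=86 S4=23 blocked=[1]
Op 9: conn=23 S1=-4 S2=34 S3=86 S4=23 blocked=[1]
Op 10: conn=5 S1=-22 S2=34 S3=86 S4=23 blocked=[1]
Op 11: conn=5 S1=-2 S2=34 S3=86 S4=23 blocked=[1]
Op 12: conn=5 S1=-2 S2=34 S3=86 S4=40 blocked=[1]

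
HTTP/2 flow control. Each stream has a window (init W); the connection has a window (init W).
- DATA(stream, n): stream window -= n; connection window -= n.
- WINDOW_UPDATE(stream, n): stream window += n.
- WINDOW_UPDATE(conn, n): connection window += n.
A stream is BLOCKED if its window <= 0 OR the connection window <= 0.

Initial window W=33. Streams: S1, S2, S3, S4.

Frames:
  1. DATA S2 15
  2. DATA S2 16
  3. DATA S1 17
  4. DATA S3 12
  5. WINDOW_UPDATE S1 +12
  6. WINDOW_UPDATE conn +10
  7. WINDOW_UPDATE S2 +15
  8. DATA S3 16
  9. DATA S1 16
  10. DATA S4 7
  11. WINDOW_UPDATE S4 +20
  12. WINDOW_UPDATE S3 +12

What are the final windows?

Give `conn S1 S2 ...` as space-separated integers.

Answer: -56 12 17 17 46

Derivation:
Op 1: conn=18 S1=33 S2=18 S3=33 S4=33 blocked=[]
Op 2: conn=2 S1=33 S2=2 S3=33 S4=33 blocked=[]
Op 3: conn=-15 S1=16 S2=2 S3=33 S4=33 blocked=[1, 2, 3, 4]
Op 4: conn=-27 S1=16 S2=2 S3=21 S4=33 blocked=[1, 2, 3, 4]
Op 5: conn=-27 S1=28 S2=2 S3=21 S4=33 blocked=[1, 2, 3, 4]
Op 6: conn=-17 S1=28 S2=2 S3=21 S4=33 blocked=[1, 2, 3, 4]
Op 7: conn=-17 S1=28 S2=17 S3=21 S4=33 blocked=[1, 2, 3, 4]
Op 8: conn=-33 S1=28 S2=17 S3=5 S4=33 blocked=[1, 2, 3, 4]
Op 9: conn=-49 S1=12 S2=17 S3=5 S4=33 blocked=[1, 2, 3, 4]
Op 10: conn=-56 S1=12 S2=17 S3=5 S4=26 blocked=[1, 2, 3, 4]
Op 11: conn=-56 S1=12 S2=17 S3=5 S4=46 blocked=[1, 2, 3, 4]
Op 12: conn=-56 S1=12 S2=17 S3=17 S4=46 blocked=[1, 2, 3, 4]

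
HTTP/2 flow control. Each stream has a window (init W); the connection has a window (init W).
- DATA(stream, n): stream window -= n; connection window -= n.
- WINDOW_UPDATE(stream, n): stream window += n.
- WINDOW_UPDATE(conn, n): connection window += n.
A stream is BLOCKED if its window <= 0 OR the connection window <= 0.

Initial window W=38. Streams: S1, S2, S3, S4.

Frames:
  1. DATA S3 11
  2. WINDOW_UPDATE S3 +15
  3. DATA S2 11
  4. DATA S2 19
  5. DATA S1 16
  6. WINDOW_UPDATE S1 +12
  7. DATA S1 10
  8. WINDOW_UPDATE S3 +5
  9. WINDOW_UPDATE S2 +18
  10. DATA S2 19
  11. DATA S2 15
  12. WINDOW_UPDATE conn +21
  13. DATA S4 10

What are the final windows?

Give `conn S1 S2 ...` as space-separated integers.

Op 1: conn=27 S1=38 S2=38 S3=27 S4=38 blocked=[]
Op 2: conn=27 S1=38 S2=38 S3=42 S4=38 blocked=[]
Op 3: conn=16 S1=38 S2=27 S3=42 S4=38 blocked=[]
Op 4: conn=-3 S1=38 S2=8 S3=42 S4=38 blocked=[1, 2, 3, 4]
Op 5: conn=-19 S1=22 S2=8 S3=42 S4=38 blocked=[1, 2, 3, 4]
Op 6: conn=-19 S1=34 S2=8 S3=42 S4=38 blocked=[1, 2, 3, 4]
Op 7: conn=-29 S1=24 S2=8 S3=42 S4=38 blocked=[1, 2, 3, 4]
Op 8: conn=-29 S1=24 S2=8 S3=47 S4=38 blocked=[1, 2, 3, 4]
Op 9: conn=-29 S1=24 S2=26 S3=47 S4=38 blocked=[1, 2, 3, 4]
Op 10: conn=-48 S1=24 S2=7 S3=47 S4=38 blocked=[1, 2, 3, 4]
Op 11: conn=-63 S1=24 S2=-8 S3=47 S4=38 blocked=[1, 2, 3, 4]
Op 12: conn=-42 S1=24 S2=-8 S3=47 S4=38 blocked=[1, 2, 3, 4]
Op 13: conn=-52 S1=24 S2=-8 S3=47 S4=28 blocked=[1, 2, 3, 4]

Answer: -52 24 -8 47 28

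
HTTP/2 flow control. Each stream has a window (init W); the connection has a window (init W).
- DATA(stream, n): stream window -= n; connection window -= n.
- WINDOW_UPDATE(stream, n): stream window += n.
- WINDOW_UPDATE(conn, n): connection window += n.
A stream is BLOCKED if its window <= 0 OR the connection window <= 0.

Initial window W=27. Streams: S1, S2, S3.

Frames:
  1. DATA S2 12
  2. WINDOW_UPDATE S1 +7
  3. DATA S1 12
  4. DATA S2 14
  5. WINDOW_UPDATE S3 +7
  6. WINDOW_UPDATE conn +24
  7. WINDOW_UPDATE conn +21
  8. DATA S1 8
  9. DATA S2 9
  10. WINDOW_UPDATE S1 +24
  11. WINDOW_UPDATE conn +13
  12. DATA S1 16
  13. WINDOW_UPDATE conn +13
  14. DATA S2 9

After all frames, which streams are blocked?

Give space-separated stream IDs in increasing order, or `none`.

Answer: S2

Derivation:
Op 1: conn=15 S1=27 S2=15 S3=27 blocked=[]
Op 2: conn=15 S1=34 S2=15 S3=27 blocked=[]
Op 3: conn=3 S1=22 S2=15 S3=27 blocked=[]
Op 4: conn=-11 S1=22 S2=1 S3=27 blocked=[1, 2, 3]
Op 5: conn=-11 S1=22 S2=1 S3=34 blocked=[1, 2, 3]
Op 6: conn=13 S1=22 S2=1 S3=34 blocked=[]
Op 7: conn=34 S1=22 S2=1 S3=34 blocked=[]
Op 8: conn=26 S1=14 S2=1 S3=34 blocked=[]
Op 9: conn=17 S1=14 S2=-8 S3=34 blocked=[2]
Op 10: conn=17 S1=38 S2=-8 S3=34 blocked=[2]
Op 11: conn=30 S1=38 S2=-8 S3=34 blocked=[2]
Op 12: conn=14 S1=22 S2=-8 S3=34 blocked=[2]
Op 13: conn=27 S1=22 S2=-8 S3=34 blocked=[2]
Op 14: conn=18 S1=22 S2=-17 S3=34 blocked=[2]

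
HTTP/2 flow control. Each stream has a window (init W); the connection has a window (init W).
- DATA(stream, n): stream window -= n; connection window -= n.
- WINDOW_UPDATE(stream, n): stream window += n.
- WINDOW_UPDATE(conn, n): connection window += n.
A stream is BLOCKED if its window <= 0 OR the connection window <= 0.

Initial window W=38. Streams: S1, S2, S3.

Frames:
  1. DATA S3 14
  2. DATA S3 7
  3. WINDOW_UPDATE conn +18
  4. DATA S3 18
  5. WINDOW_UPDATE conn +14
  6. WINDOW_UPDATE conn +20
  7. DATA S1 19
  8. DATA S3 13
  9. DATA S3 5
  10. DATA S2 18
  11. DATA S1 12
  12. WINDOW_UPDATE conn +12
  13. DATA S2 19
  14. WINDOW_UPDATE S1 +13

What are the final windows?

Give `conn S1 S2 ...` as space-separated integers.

Answer: -23 20 1 -19

Derivation:
Op 1: conn=24 S1=38 S2=38 S3=24 blocked=[]
Op 2: conn=17 S1=38 S2=38 S3=17 blocked=[]
Op 3: conn=35 S1=38 S2=38 S3=17 blocked=[]
Op 4: conn=17 S1=38 S2=38 S3=-1 blocked=[3]
Op 5: conn=31 S1=38 S2=38 S3=-1 blocked=[3]
Op 6: conn=51 S1=38 S2=38 S3=-1 blocked=[3]
Op 7: conn=32 S1=19 S2=38 S3=-1 blocked=[3]
Op 8: conn=19 S1=19 S2=38 S3=-14 blocked=[3]
Op 9: conn=14 S1=19 S2=38 S3=-19 blocked=[3]
Op 10: conn=-4 S1=19 S2=20 S3=-19 blocked=[1, 2, 3]
Op 11: conn=-16 S1=7 S2=20 S3=-19 blocked=[1, 2, 3]
Op 12: conn=-4 S1=7 S2=20 S3=-19 blocked=[1, 2, 3]
Op 13: conn=-23 S1=7 S2=1 S3=-19 blocked=[1, 2, 3]
Op 14: conn=-23 S1=20 S2=1 S3=-19 blocked=[1, 2, 3]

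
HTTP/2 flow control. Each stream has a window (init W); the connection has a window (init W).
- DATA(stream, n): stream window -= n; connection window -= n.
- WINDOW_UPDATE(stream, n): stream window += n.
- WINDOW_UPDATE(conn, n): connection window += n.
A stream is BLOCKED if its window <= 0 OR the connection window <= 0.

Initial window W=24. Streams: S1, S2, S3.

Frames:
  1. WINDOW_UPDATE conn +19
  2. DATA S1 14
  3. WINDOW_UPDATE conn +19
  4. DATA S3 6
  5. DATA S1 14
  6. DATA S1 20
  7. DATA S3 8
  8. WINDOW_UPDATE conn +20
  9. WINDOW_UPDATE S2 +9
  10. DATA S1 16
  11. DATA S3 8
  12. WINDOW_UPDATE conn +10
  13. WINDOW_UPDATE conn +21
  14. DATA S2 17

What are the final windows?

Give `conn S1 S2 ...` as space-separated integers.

Answer: 10 -40 16 2

Derivation:
Op 1: conn=43 S1=24 S2=24 S3=24 blocked=[]
Op 2: conn=29 S1=10 S2=24 S3=24 blocked=[]
Op 3: conn=48 S1=10 S2=24 S3=24 blocked=[]
Op 4: conn=42 S1=10 S2=24 S3=18 blocked=[]
Op 5: conn=28 S1=-4 S2=24 S3=18 blocked=[1]
Op 6: conn=8 S1=-24 S2=24 S3=18 blocked=[1]
Op 7: conn=0 S1=-24 S2=24 S3=10 blocked=[1, 2, 3]
Op 8: conn=20 S1=-24 S2=24 S3=10 blocked=[1]
Op 9: conn=20 S1=-24 S2=33 S3=10 blocked=[1]
Op 10: conn=4 S1=-40 S2=33 S3=10 blocked=[1]
Op 11: conn=-4 S1=-40 S2=33 S3=2 blocked=[1, 2, 3]
Op 12: conn=6 S1=-40 S2=33 S3=2 blocked=[1]
Op 13: conn=27 S1=-40 S2=33 S3=2 blocked=[1]
Op 14: conn=10 S1=-40 S2=16 S3=2 blocked=[1]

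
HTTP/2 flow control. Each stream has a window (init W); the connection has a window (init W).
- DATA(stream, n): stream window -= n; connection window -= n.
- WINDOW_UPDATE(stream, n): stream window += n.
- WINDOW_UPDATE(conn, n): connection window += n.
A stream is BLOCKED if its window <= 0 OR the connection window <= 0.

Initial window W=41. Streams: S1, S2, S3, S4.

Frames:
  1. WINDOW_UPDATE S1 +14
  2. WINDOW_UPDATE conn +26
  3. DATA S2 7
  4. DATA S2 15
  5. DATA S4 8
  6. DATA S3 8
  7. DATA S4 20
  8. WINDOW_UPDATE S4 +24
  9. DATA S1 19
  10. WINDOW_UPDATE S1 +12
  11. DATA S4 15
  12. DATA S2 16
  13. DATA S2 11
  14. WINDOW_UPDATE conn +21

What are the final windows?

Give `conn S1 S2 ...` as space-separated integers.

Answer: -31 48 -8 33 22

Derivation:
Op 1: conn=41 S1=55 S2=41 S3=41 S4=41 blocked=[]
Op 2: conn=67 S1=55 S2=41 S3=41 S4=41 blocked=[]
Op 3: conn=60 S1=55 S2=34 S3=41 S4=41 blocked=[]
Op 4: conn=45 S1=55 S2=19 S3=41 S4=41 blocked=[]
Op 5: conn=37 S1=55 S2=19 S3=41 S4=33 blocked=[]
Op 6: conn=29 S1=55 S2=19 S3=33 S4=33 blocked=[]
Op 7: conn=9 S1=55 S2=19 S3=33 S4=13 blocked=[]
Op 8: conn=9 S1=55 S2=19 S3=33 S4=37 blocked=[]
Op 9: conn=-10 S1=36 S2=19 S3=33 S4=37 blocked=[1, 2, 3, 4]
Op 10: conn=-10 S1=48 S2=19 S3=33 S4=37 blocked=[1, 2, 3, 4]
Op 11: conn=-25 S1=48 S2=19 S3=33 S4=22 blocked=[1, 2, 3, 4]
Op 12: conn=-41 S1=48 S2=3 S3=33 S4=22 blocked=[1, 2, 3, 4]
Op 13: conn=-52 S1=48 S2=-8 S3=33 S4=22 blocked=[1, 2, 3, 4]
Op 14: conn=-31 S1=48 S2=-8 S3=33 S4=22 blocked=[1, 2, 3, 4]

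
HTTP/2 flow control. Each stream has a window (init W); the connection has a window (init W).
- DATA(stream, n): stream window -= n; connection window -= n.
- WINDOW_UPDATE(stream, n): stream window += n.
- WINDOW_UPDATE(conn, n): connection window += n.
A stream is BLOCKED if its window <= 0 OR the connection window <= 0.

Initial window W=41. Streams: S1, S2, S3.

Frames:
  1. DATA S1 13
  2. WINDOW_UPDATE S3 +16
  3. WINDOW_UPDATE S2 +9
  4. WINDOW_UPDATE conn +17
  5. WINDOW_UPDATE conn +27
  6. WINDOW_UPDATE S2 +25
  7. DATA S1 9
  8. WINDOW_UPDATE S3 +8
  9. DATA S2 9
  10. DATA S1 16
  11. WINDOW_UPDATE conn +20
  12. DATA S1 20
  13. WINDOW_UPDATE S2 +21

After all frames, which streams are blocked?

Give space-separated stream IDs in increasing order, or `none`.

Op 1: conn=28 S1=28 S2=41 S3=41 blocked=[]
Op 2: conn=28 S1=28 S2=41 S3=57 blocked=[]
Op 3: conn=28 S1=28 S2=50 S3=57 blocked=[]
Op 4: conn=45 S1=28 S2=50 S3=57 blocked=[]
Op 5: conn=72 S1=28 S2=50 S3=57 blocked=[]
Op 6: conn=72 S1=28 S2=75 S3=57 blocked=[]
Op 7: conn=63 S1=19 S2=75 S3=57 blocked=[]
Op 8: conn=63 S1=19 S2=75 S3=65 blocked=[]
Op 9: conn=54 S1=19 S2=66 S3=65 blocked=[]
Op 10: conn=38 S1=3 S2=66 S3=65 blocked=[]
Op 11: conn=58 S1=3 S2=66 S3=65 blocked=[]
Op 12: conn=38 S1=-17 S2=66 S3=65 blocked=[1]
Op 13: conn=38 S1=-17 S2=87 S3=65 blocked=[1]

Answer: S1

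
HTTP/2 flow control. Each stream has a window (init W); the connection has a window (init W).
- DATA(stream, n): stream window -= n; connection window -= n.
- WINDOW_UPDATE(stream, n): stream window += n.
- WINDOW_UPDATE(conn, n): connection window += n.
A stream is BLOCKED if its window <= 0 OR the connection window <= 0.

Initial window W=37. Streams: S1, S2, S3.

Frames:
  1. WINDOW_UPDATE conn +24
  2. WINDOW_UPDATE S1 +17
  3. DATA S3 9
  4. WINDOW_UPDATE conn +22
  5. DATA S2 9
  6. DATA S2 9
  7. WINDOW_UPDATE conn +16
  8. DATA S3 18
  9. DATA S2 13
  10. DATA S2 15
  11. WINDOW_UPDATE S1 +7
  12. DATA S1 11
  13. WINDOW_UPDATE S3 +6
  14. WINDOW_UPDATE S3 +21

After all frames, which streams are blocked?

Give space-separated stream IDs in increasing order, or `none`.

Op 1: conn=61 S1=37 S2=37 S3=37 blocked=[]
Op 2: conn=61 S1=54 S2=37 S3=37 blocked=[]
Op 3: conn=52 S1=54 S2=37 S3=28 blocked=[]
Op 4: conn=74 S1=54 S2=37 S3=28 blocked=[]
Op 5: conn=65 S1=54 S2=28 S3=28 blocked=[]
Op 6: conn=56 S1=54 S2=19 S3=28 blocked=[]
Op 7: conn=72 S1=54 S2=19 S3=28 blocked=[]
Op 8: conn=54 S1=54 S2=19 S3=10 blocked=[]
Op 9: conn=41 S1=54 S2=6 S3=10 blocked=[]
Op 10: conn=26 S1=54 S2=-9 S3=10 blocked=[2]
Op 11: conn=26 S1=61 S2=-9 S3=10 blocked=[2]
Op 12: conn=15 S1=50 S2=-9 S3=10 blocked=[2]
Op 13: conn=15 S1=50 S2=-9 S3=16 blocked=[2]
Op 14: conn=15 S1=50 S2=-9 S3=37 blocked=[2]

Answer: S2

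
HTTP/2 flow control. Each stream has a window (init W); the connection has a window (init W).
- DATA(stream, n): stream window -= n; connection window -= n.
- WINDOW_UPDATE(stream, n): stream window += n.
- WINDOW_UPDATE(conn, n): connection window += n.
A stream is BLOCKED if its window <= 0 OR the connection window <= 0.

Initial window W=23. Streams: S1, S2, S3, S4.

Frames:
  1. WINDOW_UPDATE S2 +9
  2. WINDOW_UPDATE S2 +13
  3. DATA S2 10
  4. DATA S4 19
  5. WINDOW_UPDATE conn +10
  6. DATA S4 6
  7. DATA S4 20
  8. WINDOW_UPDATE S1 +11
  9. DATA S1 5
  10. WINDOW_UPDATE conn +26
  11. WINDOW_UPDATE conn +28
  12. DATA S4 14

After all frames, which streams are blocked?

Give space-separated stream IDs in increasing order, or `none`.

Op 1: conn=23 S1=23 S2=32 S3=23 S4=23 blocked=[]
Op 2: conn=23 S1=23 S2=45 S3=23 S4=23 blocked=[]
Op 3: conn=13 S1=23 S2=35 S3=23 S4=23 blocked=[]
Op 4: conn=-6 S1=23 S2=35 S3=23 S4=4 blocked=[1, 2, 3, 4]
Op 5: conn=4 S1=23 S2=35 S3=23 S4=4 blocked=[]
Op 6: conn=-2 S1=23 S2=35 S3=23 S4=-2 blocked=[1, 2, 3, 4]
Op 7: conn=-22 S1=23 S2=35 S3=23 S4=-22 blocked=[1, 2, 3, 4]
Op 8: conn=-22 S1=34 S2=35 S3=23 S4=-22 blocked=[1, 2, 3, 4]
Op 9: conn=-27 S1=29 S2=35 S3=23 S4=-22 blocked=[1, 2, 3, 4]
Op 10: conn=-1 S1=29 S2=35 S3=23 S4=-22 blocked=[1, 2, 3, 4]
Op 11: conn=27 S1=29 S2=35 S3=23 S4=-22 blocked=[4]
Op 12: conn=13 S1=29 S2=35 S3=23 S4=-36 blocked=[4]

Answer: S4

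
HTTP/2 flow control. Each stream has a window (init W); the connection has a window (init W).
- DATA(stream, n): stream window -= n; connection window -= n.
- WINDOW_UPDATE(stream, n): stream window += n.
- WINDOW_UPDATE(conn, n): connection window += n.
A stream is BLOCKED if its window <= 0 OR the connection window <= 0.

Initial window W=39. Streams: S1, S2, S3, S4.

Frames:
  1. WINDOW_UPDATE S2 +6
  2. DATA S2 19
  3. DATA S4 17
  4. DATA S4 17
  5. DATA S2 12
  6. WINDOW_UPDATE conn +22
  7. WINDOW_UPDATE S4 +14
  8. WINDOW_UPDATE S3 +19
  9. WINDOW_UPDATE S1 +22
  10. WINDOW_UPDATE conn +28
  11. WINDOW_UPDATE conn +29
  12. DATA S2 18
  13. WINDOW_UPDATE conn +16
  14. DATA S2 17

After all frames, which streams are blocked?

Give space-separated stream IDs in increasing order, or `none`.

Op 1: conn=39 S1=39 S2=45 S3=39 S4=39 blocked=[]
Op 2: conn=20 S1=39 S2=26 S3=39 S4=39 blocked=[]
Op 3: conn=3 S1=39 S2=26 S3=39 S4=22 blocked=[]
Op 4: conn=-14 S1=39 S2=26 S3=39 S4=5 blocked=[1, 2, 3, 4]
Op 5: conn=-26 S1=39 S2=14 S3=39 S4=5 blocked=[1, 2, 3, 4]
Op 6: conn=-4 S1=39 S2=14 S3=39 S4=5 blocked=[1, 2, 3, 4]
Op 7: conn=-4 S1=39 S2=14 S3=39 S4=19 blocked=[1, 2, 3, 4]
Op 8: conn=-4 S1=39 S2=14 S3=58 S4=19 blocked=[1, 2, 3, 4]
Op 9: conn=-4 S1=61 S2=14 S3=58 S4=19 blocked=[1, 2, 3, 4]
Op 10: conn=24 S1=61 S2=14 S3=58 S4=19 blocked=[]
Op 11: conn=53 S1=61 S2=14 S3=58 S4=19 blocked=[]
Op 12: conn=35 S1=61 S2=-4 S3=58 S4=19 blocked=[2]
Op 13: conn=51 S1=61 S2=-4 S3=58 S4=19 blocked=[2]
Op 14: conn=34 S1=61 S2=-21 S3=58 S4=19 blocked=[2]

Answer: S2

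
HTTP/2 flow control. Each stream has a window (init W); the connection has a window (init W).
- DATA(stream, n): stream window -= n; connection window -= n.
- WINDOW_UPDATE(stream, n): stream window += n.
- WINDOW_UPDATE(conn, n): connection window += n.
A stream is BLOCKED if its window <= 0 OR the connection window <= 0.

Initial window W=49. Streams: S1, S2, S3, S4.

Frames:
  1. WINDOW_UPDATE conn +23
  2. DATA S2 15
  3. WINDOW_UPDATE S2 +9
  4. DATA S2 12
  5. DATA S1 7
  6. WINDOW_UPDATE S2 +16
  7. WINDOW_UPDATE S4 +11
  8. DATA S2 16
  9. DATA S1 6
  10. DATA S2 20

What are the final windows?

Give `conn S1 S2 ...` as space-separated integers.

Op 1: conn=72 S1=49 S2=49 S3=49 S4=49 blocked=[]
Op 2: conn=57 S1=49 S2=34 S3=49 S4=49 blocked=[]
Op 3: conn=57 S1=49 S2=43 S3=49 S4=49 blocked=[]
Op 4: conn=45 S1=49 S2=31 S3=49 S4=49 blocked=[]
Op 5: conn=38 S1=42 S2=31 S3=49 S4=49 blocked=[]
Op 6: conn=38 S1=42 S2=47 S3=49 S4=49 blocked=[]
Op 7: conn=38 S1=42 S2=47 S3=49 S4=60 blocked=[]
Op 8: conn=22 S1=42 S2=31 S3=49 S4=60 blocked=[]
Op 9: conn=16 S1=36 S2=31 S3=49 S4=60 blocked=[]
Op 10: conn=-4 S1=36 S2=11 S3=49 S4=60 blocked=[1, 2, 3, 4]

Answer: -4 36 11 49 60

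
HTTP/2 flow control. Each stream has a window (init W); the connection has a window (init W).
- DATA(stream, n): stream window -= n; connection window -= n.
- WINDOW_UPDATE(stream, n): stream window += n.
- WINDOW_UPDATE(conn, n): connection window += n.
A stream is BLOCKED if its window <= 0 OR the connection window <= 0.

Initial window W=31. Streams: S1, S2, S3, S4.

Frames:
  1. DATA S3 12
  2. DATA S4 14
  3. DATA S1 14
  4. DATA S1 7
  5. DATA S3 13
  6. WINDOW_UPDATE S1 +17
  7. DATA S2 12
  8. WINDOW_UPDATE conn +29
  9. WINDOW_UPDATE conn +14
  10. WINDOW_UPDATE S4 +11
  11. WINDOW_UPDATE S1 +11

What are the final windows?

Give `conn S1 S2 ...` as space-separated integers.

Op 1: conn=19 S1=31 S2=31 S3=19 S4=31 blocked=[]
Op 2: conn=5 S1=31 S2=31 S3=19 S4=17 blocked=[]
Op 3: conn=-9 S1=17 S2=31 S3=19 S4=17 blocked=[1, 2, 3, 4]
Op 4: conn=-16 S1=10 S2=31 S3=19 S4=17 blocked=[1, 2, 3, 4]
Op 5: conn=-29 S1=10 S2=31 S3=6 S4=17 blocked=[1, 2, 3, 4]
Op 6: conn=-29 S1=27 S2=31 S3=6 S4=17 blocked=[1, 2, 3, 4]
Op 7: conn=-41 S1=27 S2=19 S3=6 S4=17 blocked=[1, 2, 3, 4]
Op 8: conn=-12 S1=27 S2=19 S3=6 S4=17 blocked=[1, 2, 3, 4]
Op 9: conn=2 S1=27 S2=19 S3=6 S4=17 blocked=[]
Op 10: conn=2 S1=27 S2=19 S3=6 S4=28 blocked=[]
Op 11: conn=2 S1=38 S2=19 S3=6 S4=28 blocked=[]

Answer: 2 38 19 6 28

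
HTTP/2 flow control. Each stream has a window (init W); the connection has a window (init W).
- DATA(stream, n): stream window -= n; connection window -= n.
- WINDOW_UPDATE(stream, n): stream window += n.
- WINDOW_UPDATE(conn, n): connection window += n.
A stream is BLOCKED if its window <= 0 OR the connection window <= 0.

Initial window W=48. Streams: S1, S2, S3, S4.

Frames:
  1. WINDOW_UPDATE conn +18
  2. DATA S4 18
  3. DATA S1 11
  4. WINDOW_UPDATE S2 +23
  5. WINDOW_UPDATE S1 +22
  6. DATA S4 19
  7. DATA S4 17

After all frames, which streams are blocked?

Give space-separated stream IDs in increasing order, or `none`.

Answer: S4

Derivation:
Op 1: conn=66 S1=48 S2=48 S3=48 S4=48 blocked=[]
Op 2: conn=48 S1=48 S2=48 S3=48 S4=30 blocked=[]
Op 3: conn=37 S1=37 S2=48 S3=48 S4=30 blocked=[]
Op 4: conn=37 S1=37 S2=71 S3=48 S4=30 blocked=[]
Op 5: conn=37 S1=59 S2=71 S3=48 S4=30 blocked=[]
Op 6: conn=18 S1=59 S2=71 S3=48 S4=11 blocked=[]
Op 7: conn=1 S1=59 S2=71 S3=48 S4=-6 blocked=[4]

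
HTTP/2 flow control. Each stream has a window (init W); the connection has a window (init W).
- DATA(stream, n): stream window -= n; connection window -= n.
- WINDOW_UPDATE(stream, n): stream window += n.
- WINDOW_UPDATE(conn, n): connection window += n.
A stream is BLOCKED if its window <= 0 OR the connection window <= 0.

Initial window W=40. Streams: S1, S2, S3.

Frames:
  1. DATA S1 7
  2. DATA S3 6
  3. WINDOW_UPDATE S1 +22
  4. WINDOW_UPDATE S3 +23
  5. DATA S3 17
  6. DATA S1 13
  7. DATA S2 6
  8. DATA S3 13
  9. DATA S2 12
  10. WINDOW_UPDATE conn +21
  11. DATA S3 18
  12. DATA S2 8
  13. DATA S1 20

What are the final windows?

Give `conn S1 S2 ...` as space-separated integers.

Answer: -59 22 14 9

Derivation:
Op 1: conn=33 S1=33 S2=40 S3=40 blocked=[]
Op 2: conn=27 S1=33 S2=40 S3=34 blocked=[]
Op 3: conn=27 S1=55 S2=40 S3=34 blocked=[]
Op 4: conn=27 S1=55 S2=40 S3=57 blocked=[]
Op 5: conn=10 S1=55 S2=40 S3=40 blocked=[]
Op 6: conn=-3 S1=42 S2=40 S3=40 blocked=[1, 2, 3]
Op 7: conn=-9 S1=42 S2=34 S3=40 blocked=[1, 2, 3]
Op 8: conn=-22 S1=42 S2=34 S3=27 blocked=[1, 2, 3]
Op 9: conn=-34 S1=42 S2=22 S3=27 blocked=[1, 2, 3]
Op 10: conn=-13 S1=42 S2=22 S3=27 blocked=[1, 2, 3]
Op 11: conn=-31 S1=42 S2=22 S3=9 blocked=[1, 2, 3]
Op 12: conn=-39 S1=42 S2=14 S3=9 blocked=[1, 2, 3]
Op 13: conn=-59 S1=22 S2=14 S3=9 blocked=[1, 2, 3]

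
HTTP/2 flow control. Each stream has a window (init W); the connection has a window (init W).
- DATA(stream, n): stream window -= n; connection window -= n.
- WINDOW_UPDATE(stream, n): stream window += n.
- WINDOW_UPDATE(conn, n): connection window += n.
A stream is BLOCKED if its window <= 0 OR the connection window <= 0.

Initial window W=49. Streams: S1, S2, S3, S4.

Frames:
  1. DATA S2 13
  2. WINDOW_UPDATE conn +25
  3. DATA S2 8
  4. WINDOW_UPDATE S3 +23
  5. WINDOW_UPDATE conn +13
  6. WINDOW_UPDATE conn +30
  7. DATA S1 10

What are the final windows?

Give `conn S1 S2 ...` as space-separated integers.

Answer: 86 39 28 72 49

Derivation:
Op 1: conn=36 S1=49 S2=36 S3=49 S4=49 blocked=[]
Op 2: conn=61 S1=49 S2=36 S3=49 S4=49 blocked=[]
Op 3: conn=53 S1=49 S2=28 S3=49 S4=49 blocked=[]
Op 4: conn=53 S1=49 S2=28 S3=72 S4=49 blocked=[]
Op 5: conn=66 S1=49 S2=28 S3=72 S4=49 blocked=[]
Op 6: conn=96 S1=49 S2=28 S3=72 S4=49 blocked=[]
Op 7: conn=86 S1=39 S2=28 S3=72 S4=49 blocked=[]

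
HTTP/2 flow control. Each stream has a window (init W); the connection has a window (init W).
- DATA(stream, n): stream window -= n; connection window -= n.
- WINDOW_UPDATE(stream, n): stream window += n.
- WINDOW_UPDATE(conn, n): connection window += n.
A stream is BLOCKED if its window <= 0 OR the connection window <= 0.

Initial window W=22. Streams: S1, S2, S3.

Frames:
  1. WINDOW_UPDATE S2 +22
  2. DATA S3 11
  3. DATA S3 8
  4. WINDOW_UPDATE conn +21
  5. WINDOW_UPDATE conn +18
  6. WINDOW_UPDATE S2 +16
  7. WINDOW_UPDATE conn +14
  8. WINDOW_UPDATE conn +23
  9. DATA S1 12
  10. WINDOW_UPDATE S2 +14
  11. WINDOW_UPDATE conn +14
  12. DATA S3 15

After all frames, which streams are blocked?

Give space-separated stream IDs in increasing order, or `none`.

Op 1: conn=22 S1=22 S2=44 S3=22 blocked=[]
Op 2: conn=11 S1=22 S2=44 S3=11 blocked=[]
Op 3: conn=3 S1=22 S2=44 S3=3 blocked=[]
Op 4: conn=24 S1=22 S2=44 S3=3 blocked=[]
Op 5: conn=42 S1=22 S2=44 S3=3 blocked=[]
Op 6: conn=42 S1=22 S2=60 S3=3 blocked=[]
Op 7: conn=56 S1=22 S2=60 S3=3 blocked=[]
Op 8: conn=79 S1=22 S2=60 S3=3 blocked=[]
Op 9: conn=67 S1=10 S2=60 S3=3 blocked=[]
Op 10: conn=67 S1=10 S2=74 S3=3 blocked=[]
Op 11: conn=81 S1=10 S2=74 S3=3 blocked=[]
Op 12: conn=66 S1=10 S2=74 S3=-12 blocked=[3]

Answer: S3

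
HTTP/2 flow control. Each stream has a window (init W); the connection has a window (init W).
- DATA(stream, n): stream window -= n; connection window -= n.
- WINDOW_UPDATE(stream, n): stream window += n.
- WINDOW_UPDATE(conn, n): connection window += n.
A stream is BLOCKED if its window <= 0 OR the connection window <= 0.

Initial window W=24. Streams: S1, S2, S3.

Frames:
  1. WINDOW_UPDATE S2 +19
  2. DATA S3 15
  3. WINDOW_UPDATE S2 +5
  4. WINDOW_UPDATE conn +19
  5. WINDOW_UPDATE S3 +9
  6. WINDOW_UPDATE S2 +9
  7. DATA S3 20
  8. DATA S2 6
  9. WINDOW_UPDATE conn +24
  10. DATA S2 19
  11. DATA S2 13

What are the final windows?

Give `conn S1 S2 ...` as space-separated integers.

Answer: -6 24 19 -2

Derivation:
Op 1: conn=24 S1=24 S2=43 S3=24 blocked=[]
Op 2: conn=9 S1=24 S2=43 S3=9 blocked=[]
Op 3: conn=9 S1=24 S2=48 S3=9 blocked=[]
Op 4: conn=28 S1=24 S2=48 S3=9 blocked=[]
Op 5: conn=28 S1=24 S2=48 S3=18 blocked=[]
Op 6: conn=28 S1=24 S2=57 S3=18 blocked=[]
Op 7: conn=8 S1=24 S2=57 S3=-2 blocked=[3]
Op 8: conn=2 S1=24 S2=51 S3=-2 blocked=[3]
Op 9: conn=26 S1=24 S2=51 S3=-2 blocked=[3]
Op 10: conn=7 S1=24 S2=32 S3=-2 blocked=[3]
Op 11: conn=-6 S1=24 S2=19 S3=-2 blocked=[1, 2, 3]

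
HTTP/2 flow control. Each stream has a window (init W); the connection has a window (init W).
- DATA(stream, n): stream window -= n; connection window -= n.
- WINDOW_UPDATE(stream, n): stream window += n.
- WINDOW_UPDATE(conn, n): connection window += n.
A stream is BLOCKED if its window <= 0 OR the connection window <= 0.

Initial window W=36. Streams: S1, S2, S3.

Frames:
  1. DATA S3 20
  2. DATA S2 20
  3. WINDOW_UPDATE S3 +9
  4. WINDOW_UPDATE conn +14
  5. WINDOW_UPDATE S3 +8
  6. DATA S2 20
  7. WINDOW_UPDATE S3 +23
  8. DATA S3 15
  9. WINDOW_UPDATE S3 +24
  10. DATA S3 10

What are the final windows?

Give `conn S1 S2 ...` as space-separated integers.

Answer: -35 36 -4 55

Derivation:
Op 1: conn=16 S1=36 S2=36 S3=16 blocked=[]
Op 2: conn=-4 S1=36 S2=16 S3=16 blocked=[1, 2, 3]
Op 3: conn=-4 S1=36 S2=16 S3=25 blocked=[1, 2, 3]
Op 4: conn=10 S1=36 S2=16 S3=25 blocked=[]
Op 5: conn=10 S1=36 S2=16 S3=33 blocked=[]
Op 6: conn=-10 S1=36 S2=-4 S3=33 blocked=[1, 2, 3]
Op 7: conn=-10 S1=36 S2=-4 S3=56 blocked=[1, 2, 3]
Op 8: conn=-25 S1=36 S2=-4 S3=41 blocked=[1, 2, 3]
Op 9: conn=-25 S1=36 S2=-4 S3=65 blocked=[1, 2, 3]
Op 10: conn=-35 S1=36 S2=-4 S3=55 blocked=[1, 2, 3]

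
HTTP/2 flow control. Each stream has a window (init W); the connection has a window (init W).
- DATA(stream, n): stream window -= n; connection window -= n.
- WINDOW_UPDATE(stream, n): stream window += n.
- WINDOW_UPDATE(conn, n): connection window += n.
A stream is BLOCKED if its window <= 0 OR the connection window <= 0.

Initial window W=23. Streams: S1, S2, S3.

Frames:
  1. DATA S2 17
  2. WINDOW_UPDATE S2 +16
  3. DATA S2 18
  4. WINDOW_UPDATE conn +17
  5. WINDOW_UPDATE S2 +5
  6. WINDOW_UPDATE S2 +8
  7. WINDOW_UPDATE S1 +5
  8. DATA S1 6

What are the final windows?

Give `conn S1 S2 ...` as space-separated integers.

Answer: -1 22 17 23

Derivation:
Op 1: conn=6 S1=23 S2=6 S3=23 blocked=[]
Op 2: conn=6 S1=23 S2=22 S3=23 blocked=[]
Op 3: conn=-12 S1=23 S2=4 S3=23 blocked=[1, 2, 3]
Op 4: conn=5 S1=23 S2=4 S3=23 blocked=[]
Op 5: conn=5 S1=23 S2=9 S3=23 blocked=[]
Op 6: conn=5 S1=23 S2=17 S3=23 blocked=[]
Op 7: conn=5 S1=28 S2=17 S3=23 blocked=[]
Op 8: conn=-1 S1=22 S2=17 S3=23 blocked=[1, 2, 3]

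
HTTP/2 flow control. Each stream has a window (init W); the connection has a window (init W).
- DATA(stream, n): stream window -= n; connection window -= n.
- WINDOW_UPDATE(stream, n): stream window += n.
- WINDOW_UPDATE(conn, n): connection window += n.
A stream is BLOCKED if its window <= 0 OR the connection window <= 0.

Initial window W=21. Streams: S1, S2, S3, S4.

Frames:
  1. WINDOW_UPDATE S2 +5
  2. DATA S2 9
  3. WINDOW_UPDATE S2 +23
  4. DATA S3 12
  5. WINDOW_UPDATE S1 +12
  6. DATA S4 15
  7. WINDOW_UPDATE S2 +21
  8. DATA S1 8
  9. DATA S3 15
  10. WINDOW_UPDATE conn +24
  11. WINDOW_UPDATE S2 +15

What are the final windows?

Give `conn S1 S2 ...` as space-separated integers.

Op 1: conn=21 S1=21 S2=26 S3=21 S4=21 blocked=[]
Op 2: conn=12 S1=21 S2=17 S3=21 S4=21 blocked=[]
Op 3: conn=12 S1=21 S2=40 S3=21 S4=21 blocked=[]
Op 4: conn=0 S1=21 S2=40 S3=9 S4=21 blocked=[1, 2, 3, 4]
Op 5: conn=0 S1=33 S2=40 S3=9 S4=21 blocked=[1, 2, 3, 4]
Op 6: conn=-15 S1=33 S2=40 S3=9 S4=6 blocked=[1, 2, 3, 4]
Op 7: conn=-15 S1=33 S2=61 S3=9 S4=6 blocked=[1, 2, 3, 4]
Op 8: conn=-23 S1=25 S2=61 S3=9 S4=6 blocked=[1, 2, 3, 4]
Op 9: conn=-38 S1=25 S2=61 S3=-6 S4=6 blocked=[1, 2, 3, 4]
Op 10: conn=-14 S1=25 S2=61 S3=-6 S4=6 blocked=[1, 2, 3, 4]
Op 11: conn=-14 S1=25 S2=76 S3=-6 S4=6 blocked=[1, 2, 3, 4]

Answer: -14 25 76 -6 6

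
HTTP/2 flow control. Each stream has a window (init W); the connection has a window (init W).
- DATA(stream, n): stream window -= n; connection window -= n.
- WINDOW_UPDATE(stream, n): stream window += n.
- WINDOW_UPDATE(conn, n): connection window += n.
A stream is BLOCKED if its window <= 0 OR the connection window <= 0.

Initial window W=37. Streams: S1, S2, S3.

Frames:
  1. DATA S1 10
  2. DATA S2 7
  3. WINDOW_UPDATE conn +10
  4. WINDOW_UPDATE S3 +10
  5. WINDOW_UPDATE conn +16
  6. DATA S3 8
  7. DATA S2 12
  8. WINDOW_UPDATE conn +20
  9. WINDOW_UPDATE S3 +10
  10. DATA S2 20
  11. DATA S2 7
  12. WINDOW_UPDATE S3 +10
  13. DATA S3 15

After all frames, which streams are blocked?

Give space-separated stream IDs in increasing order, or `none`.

Op 1: conn=27 S1=27 S2=37 S3=37 blocked=[]
Op 2: conn=20 S1=27 S2=30 S3=37 blocked=[]
Op 3: conn=30 S1=27 S2=30 S3=37 blocked=[]
Op 4: conn=30 S1=27 S2=30 S3=47 blocked=[]
Op 5: conn=46 S1=27 S2=30 S3=47 blocked=[]
Op 6: conn=38 S1=27 S2=30 S3=39 blocked=[]
Op 7: conn=26 S1=27 S2=18 S3=39 blocked=[]
Op 8: conn=46 S1=27 S2=18 S3=39 blocked=[]
Op 9: conn=46 S1=27 S2=18 S3=49 blocked=[]
Op 10: conn=26 S1=27 S2=-2 S3=49 blocked=[2]
Op 11: conn=19 S1=27 S2=-9 S3=49 blocked=[2]
Op 12: conn=19 S1=27 S2=-9 S3=59 blocked=[2]
Op 13: conn=4 S1=27 S2=-9 S3=44 blocked=[2]

Answer: S2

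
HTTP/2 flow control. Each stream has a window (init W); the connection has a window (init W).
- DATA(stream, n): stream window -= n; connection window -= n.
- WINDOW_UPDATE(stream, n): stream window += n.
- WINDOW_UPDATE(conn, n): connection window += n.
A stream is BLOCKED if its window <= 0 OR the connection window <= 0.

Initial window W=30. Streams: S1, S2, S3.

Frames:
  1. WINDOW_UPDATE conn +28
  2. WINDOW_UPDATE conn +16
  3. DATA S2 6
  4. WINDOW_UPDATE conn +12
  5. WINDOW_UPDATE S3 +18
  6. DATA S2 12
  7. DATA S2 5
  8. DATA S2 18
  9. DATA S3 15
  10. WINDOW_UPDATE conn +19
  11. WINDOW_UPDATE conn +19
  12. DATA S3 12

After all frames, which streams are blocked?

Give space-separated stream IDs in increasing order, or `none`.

Answer: S2

Derivation:
Op 1: conn=58 S1=30 S2=30 S3=30 blocked=[]
Op 2: conn=74 S1=30 S2=30 S3=30 blocked=[]
Op 3: conn=68 S1=30 S2=24 S3=30 blocked=[]
Op 4: conn=80 S1=30 S2=24 S3=30 blocked=[]
Op 5: conn=80 S1=30 S2=24 S3=48 blocked=[]
Op 6: conn=68 S1=30 S2=12 S3=48 blocked=[]
Op 7: conn=63 S1=30 S2=7 S3=48 blocked=[]
Op 8: conn=45 S1=30 S2=-11 S3=48 blocked=[2]
Op 9: conn=30 S1=30 S2=-11 S3=33 blocked=[2]
Op 10: conn=49 S1=30 S2=-11 S3=33 blocked=[2]
Op 11: conn=68 S1=30 S2=-11 S3=33 blocked=[2]
Op 12: conn=56 S1=30 S2=-11 S3=21 blocked=[2]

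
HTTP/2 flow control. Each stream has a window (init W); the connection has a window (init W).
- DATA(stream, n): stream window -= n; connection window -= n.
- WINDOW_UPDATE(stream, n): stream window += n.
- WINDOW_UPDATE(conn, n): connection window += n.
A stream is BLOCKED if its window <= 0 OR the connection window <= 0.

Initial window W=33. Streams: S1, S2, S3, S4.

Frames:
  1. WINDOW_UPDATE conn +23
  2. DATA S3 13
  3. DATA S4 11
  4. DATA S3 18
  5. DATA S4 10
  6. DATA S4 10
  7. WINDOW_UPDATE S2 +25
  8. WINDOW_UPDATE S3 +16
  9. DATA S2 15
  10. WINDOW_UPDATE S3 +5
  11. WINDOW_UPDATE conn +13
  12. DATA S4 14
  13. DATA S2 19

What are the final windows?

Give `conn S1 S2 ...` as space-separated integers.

Op 1: conn=56 S1=33 S2=33 S3=33 S4=33 blocked=[]
Op 2: conn=43 S1=33 S2=33 S3=20 S4=33 blocked=[]
Op 3: conn=32 S1=33 S2=33 S3=20 S4=22 blocked=[]
Op 4: conn=14 S1=33 S2=33 S3=2 S4=22 blocked=[]
Op 5: conn=4 S1=33 S2=33 S3=2 S4=12 blocked=[]
Op 6: conn=-6 S1=33 S2=33 S3=2 S4=2 blocked=[1, 2, 3, 4]
Op 7: conn=-6 S1=33 S2=58 S3=2 S4=2 blocked=[1, 2, 3, 4]
Op 8: conn=-6 S1=33 S2=58 S3=18 S4=2 blocked=[1, 2, 3, 4]
Op 9: conn=-21 S1=33 S2=43 S3=18 S4=2 blocked=[1, 2, 3, 4]
Op 10: conn=-21 S1=33 S2=43 S3=23 S4=2 blocked=[1, 2, 3, 4]
Op 11: conn=-8 S1=33 S2=43 S3=23 S4=2 blocked=[1, 2, 3, 4]
Op 12: conn=-22 S1=33 S2=43 S3=23 S4=-12 blocked=[1, 2, 3, 4]
Op 13: conn=-41 S1=33 S2=24 S3=23 S4=-12 blocked=[1, 2, 3, 4]

Answer: -41 33 24 23 -12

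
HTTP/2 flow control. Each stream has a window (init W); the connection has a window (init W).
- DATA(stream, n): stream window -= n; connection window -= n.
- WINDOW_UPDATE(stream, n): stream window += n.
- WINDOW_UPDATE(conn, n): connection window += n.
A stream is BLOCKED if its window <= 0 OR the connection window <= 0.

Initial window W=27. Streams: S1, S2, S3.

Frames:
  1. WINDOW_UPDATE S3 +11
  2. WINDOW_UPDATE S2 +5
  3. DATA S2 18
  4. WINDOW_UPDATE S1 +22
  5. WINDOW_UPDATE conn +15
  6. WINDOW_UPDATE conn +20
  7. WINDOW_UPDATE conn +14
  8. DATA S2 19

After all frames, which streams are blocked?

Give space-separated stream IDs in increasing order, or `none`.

Answer: S2

Derivation:
Op 1: conn=27 S1=27 S2=27 S3=38 blocked=[]
Op 2: conn=27 S1=27 S2=32 S3=38 blocked=[]
Op 3: conn=9 S1=27 S2=14 S3=38 blocked=[]
Op 4: conn=9 S1=49 S2=14 S3=38 blocked=[]
Op 5: conn=24 S1=49 S2=14 S3=38 blocked=[]
Op 6: conn=44 S1=49 S2=14 S3=38 blocked=[]
Op 7: conn=58 S1=49 S2=14 S3=38 blocked=[]
Op 8: conn=39 S1=49 S2=-5 S3=38 blocked=[2]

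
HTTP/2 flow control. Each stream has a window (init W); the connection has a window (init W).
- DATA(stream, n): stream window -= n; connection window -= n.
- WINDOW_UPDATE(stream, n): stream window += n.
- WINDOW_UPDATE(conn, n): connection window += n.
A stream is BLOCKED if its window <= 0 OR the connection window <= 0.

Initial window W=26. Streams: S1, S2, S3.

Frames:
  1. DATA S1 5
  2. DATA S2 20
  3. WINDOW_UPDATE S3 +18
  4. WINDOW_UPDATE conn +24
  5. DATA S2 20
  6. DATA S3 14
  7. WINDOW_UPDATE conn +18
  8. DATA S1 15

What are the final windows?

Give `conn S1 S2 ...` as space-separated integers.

Op 1: conn=21 S1=21 S2=26 S3=26 blocked=[]
Op 2: conn=1 S1=21 S2=6 S3=26 blocked=[]
Op 3: conn=1 S1=21 S2=6 S3=44 blocked=[]
Op 4: conn=25 S1=21 S2=6 S3=44 blocked=[]
Op 5: conn=5 S1=21 S2=-14 S3=44 blocked=[2]
Op 6: conn=-9 S1=21 S2=-14 S3=30 blocked=[1, 2, 3]
Op 7: conn=9 S1=21 S2=-14 S3=30 blocked=[2]
Op 8: conn=-6 S1=6 S2=-14 S3=30 blocked=[1, 2, 3]

Answer: -6 6 -14 30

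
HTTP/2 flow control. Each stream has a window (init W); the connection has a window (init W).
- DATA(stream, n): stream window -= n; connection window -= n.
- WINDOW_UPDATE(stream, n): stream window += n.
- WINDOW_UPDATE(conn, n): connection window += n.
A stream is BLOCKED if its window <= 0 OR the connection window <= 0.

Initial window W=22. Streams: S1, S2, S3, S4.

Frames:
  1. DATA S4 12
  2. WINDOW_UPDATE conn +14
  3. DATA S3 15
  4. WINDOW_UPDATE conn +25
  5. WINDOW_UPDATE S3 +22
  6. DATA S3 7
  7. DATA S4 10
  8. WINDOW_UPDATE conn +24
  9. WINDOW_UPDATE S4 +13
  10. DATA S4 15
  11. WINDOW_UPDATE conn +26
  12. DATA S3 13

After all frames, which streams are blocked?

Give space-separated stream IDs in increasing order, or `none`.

Answer: S4

Derivation:
Op 1: conn=10 S1=22 S2=22 S3=22 S4=10 blocked=[]
Op 2: conn=24 S1=22 S2=22 S3=22 S4=10 blocked=[]
Op 3: conn=9 S1=22 S2=22 S3=7 S4=10 blocked=[]
Op 4: conn=34 S1=22 S2=22 S3=7 S4=10 blocked=[]
Op 5: conn=34 S1=22 S2=22 S3=29 S4=10 blocked=[]
Op 6: conn=27 S1=22 S2=22 S3=22 S4=10 blocked=[]
Op 7: conn=17 S1=22 S2=22 S3=22 S4=0 blocked=[4]
Op 8: conn=41 S1=22 S2=22 S3=22 S4=0 blocked=[4]
Op 9: conn=41 S1=22 S2=22 S3=22 S4=13 blocked=[]
Op 10: conn=26 S1=22 S2=22 S3=22 S4=-2 blocked=[4]
Op 11: conn=52 S1=22 S2=22 S3=22 S4=-2 blocked=[4]
Op 12: conn=39 S1=22 S2=22 S3=9 S4=-2 blocked=[4]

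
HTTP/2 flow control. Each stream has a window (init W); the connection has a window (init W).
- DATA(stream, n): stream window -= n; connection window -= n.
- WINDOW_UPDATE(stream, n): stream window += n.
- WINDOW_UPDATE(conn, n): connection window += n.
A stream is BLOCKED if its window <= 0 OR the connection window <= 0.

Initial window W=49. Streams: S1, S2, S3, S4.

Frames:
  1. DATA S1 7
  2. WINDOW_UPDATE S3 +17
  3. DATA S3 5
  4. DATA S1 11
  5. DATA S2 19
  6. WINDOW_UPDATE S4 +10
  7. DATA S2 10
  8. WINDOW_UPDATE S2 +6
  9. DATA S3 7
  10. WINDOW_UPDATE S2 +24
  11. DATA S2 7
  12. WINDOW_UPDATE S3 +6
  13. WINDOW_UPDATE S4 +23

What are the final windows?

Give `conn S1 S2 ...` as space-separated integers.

Answer: -17 31 43 60 82

Derivation:
Op 1: conn=42 S1=42 S2=49 S3=49 S4=49 blocked=[]
Op 2: conn=42 S1=42 S2=49 S3=66 S4=49 blocked=[]
Op 3: conn=37 S1=42 S2=49 S3=61 S4=49 blocked=[]
Op 4: conn=26 S1=31 S2=49 S3=61 S4=49 blocked=[]
Op 5: conn=7 S1=31 S2=30 S3=61 S4=49 blocked=[]
Op 6: conn=7 S1=31 S2=30 S3=61 S4=59 blocked=[]
Op 7: conn=-3 S1=31 S2=20 S3=61 S4=59 blocked=[1, 2, 3, 4]
Op 8: conn=-3 S1=31 S2=26 S3=61 S4=59 blocked=[1, 2, 3, 4]
Op 9: conn=-10 S1=31 S2=26 S3=54 S4=59 blocked=[1, 2, 3, 4]
Op 10: conn=-10 S1=31 S2=50 S3=54 S4=59 blocked=[1, 2, 3, 4]
Op 11: conn=-17 S1=31 S2=43 S3=54 S4=59 blocked=[1, 2, 3, 4]
Op 12: conn=-17 S1=31 S2=43 S3=60 S4=59 blocked=[1, 2, 3, 4]
Op 13: conn=-17 S1=31 S2=43 S3=60 S4=82 blocked=[1, 2, 3, 4]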